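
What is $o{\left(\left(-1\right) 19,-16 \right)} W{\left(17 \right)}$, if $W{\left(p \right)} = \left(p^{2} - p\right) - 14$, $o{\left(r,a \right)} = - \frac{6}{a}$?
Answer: $\frac{387}{4} \approx 96.75$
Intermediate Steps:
$W{\left(p \right)} = -14 + p^{2} - p$
$o{\left(\left(-1\right) 19,-16 \right)} W{\left(17 \right)} = - \frac{6}{-16} \left(-14 + 17^{2} - 17\right) = \left(-6\right) \left(- \frac{1}{16}\right) \left(-14 + 289 - 17\right) = \frac{3}{8} \cdot 258 = \frac{387}{4}$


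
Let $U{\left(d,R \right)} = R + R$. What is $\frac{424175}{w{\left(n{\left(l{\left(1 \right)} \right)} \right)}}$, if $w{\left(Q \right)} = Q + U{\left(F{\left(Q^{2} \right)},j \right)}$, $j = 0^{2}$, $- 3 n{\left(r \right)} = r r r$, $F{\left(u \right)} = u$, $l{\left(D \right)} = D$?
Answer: $-1272525$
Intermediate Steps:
$n{\left(r \right)} = - \frac{r^{3}}{3}$ ($n{\left(r \right)} = - \frac{r r r}{3} = - \frac{r^{2} r}{3} = - \frac{r^{3}}{3}$)
$j = 0$
$U{\left(d,R \right)} = 2 R$
$w{\left(Q \right)} = Q$ ($w{\left(Q \right)} = Q + 2 \cdot 0 = Q + 0 = Q$)
$\frac{424175}{w{\left(n{\left(l{\left(1 \right)} \right)} \right)}} = \frac{424175}{\left(- \frac{1}{3}\right) 1^{3}} = \frac{424175}{\left(- \frac{1}{3}\right) 1} = \frac{424175}{- \frac{1}{3}} = 424175 \left(-3\right) = -1272525$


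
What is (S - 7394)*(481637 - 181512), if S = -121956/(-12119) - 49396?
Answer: -206520830706750/12119 ≈ -1.7041e+10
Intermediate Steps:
S = -598508168/12119 (S = -121956*(-1/12119) - 49396 = 121956/12119 - 49396 = -598508168/12119 ≈ -49386.)
(S - 7394)*(481637 - 181512) = (-598508168/12119 - 7394)*(481637 - 181512) = -688116054/12119*300125 = -206520830706750/12119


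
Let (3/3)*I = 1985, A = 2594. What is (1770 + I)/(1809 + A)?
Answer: 3755/4403 ≈ 0.85283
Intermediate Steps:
I = 1985
(1770 + I)/(1809 + A) = (1770 + 1985)/(1809 + 2594) = 3755/4403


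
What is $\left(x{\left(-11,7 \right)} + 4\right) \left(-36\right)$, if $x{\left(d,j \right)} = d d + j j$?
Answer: $-6264$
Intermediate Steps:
$x{\left(d,j \right)} = d^{2} + j^{2}$
$\left(x{\left(-11,7 \right)} + 4\right) \left(-36\right) = \left(\left(\left(-11\right)^{2} + 7^{2}\right) + 4\right) \left(-36\right) = \left(\left(121 + 49\right) + 4\right) \left(-36\right) = \left(170 + 4\right) \left(-36\right) = 174 \left(-36\right) = -6264$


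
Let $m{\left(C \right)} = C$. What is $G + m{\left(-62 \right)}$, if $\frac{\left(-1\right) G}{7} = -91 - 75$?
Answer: $1100$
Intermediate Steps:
$G = 1162$ ($G = - 7 \left(-91 - 75\right) = \left(-7\right) \left(-166\right) = 1162$)
$G + m{\left(-62 \right)} = 1162 - 62 = 1100$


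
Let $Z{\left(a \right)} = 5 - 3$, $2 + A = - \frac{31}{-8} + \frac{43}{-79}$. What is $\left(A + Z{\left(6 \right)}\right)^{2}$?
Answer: $\frac{4431025}{399424} \approx 11.094$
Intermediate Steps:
$A = \frac{841}{632}$ ($A = -2 + \left(- \frac{31}{-8} + \frac{43}{-79}\right) = -2 + \left(\left(-31\right) \left(- \frac{1}{8}\right) + 43 \left(- \frac{1}{79}\right)\right) = -2 + \left(\frac{31}{8} - \frac{43}{79}\right) = -2 + \frac{2105}{632} = \frac{841}{632} \approx 1.3307$)
$Z{\left(a \right)} = 2$ ($Z{\left(a \right)} = 5 - 3 = 2$)
$\left(A + Z{\left(6 \right)}\right)^{2} = \left(\frac{841}{632} + 2\right)^{2} = \left(\frac{2105}{632}\right)^{2} = \frac{4431025}{399424}$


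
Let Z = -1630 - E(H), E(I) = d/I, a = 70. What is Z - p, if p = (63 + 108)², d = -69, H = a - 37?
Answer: -339558/11 ≈ -30869.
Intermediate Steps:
H = 33 (H = 70 - 37 = 33)
E(I) = -69/I
Z = -17907/11 (Z = -1630 - (-69)/33 = -1630 - 1*(-23/11) = -1630 + 23/11 = -17907/11 ≈ -1627.9)
p = 29241 (p = 171² = 29241)
Z - p = -17907/11 - 1*29241 = -17907/11 - 29241 = -339558/11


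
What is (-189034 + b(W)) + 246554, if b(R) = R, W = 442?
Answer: 57962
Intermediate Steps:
(-189034 + b(W)) + 246554 = (-189034 + 442) + 246554 = -188592 + 246554 = 57962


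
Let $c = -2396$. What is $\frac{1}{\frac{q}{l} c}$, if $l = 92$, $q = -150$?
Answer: $\frac{23}{89850} \approx 0.00025598$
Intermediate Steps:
$\frac{1}{\frac{q}{l} c} = \frac{1}{- \frac{150}{92} \left(-2396\right)} = \frac{1}{\left(-150\right) \frac{1}{92} \left(-2396\right)} = \frac{1}{\left(- \frac{75}{46}\right) \left(-2396\right)} = \frac{1}{\frac{89850}{23}} = \frac{23}{89850}$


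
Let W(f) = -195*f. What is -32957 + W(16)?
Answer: -36077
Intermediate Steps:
-32957 + W(16) = -32957 - 195*16 = -32957 - 3120 = -36077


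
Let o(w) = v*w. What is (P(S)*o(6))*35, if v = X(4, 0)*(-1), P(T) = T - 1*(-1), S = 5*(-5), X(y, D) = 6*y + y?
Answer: 141120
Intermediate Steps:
X(y, D) = 7*y
S = -25
P(T) = 1 + T (P(T) = T + 1 = 1 + T)
v = -28 (v = (7*4)*(-1) = 28*(-1) = -28)
o(w) = -28*w
(P(S)*o(6))*35 = ((1 - 25)*(-28*6))*35 = -24*(-168)*35 = 4032*35 = 141120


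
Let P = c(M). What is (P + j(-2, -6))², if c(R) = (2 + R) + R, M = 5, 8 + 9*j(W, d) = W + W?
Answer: 1024/9 ≈ 113.78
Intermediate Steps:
j(W, d) = -8/9 + 2*W/9 (j(W, d) = -8/9 + (W + W)/9 = -8/9 + (2*W)/9 = -8/9 + 2*W/9)
c(R) = 2 + 2*R
P = 12 (P = 2 + 2*5 = 2 + 10 = 12)
(P + j(-2, -6))² = (12 + (-8/9 + (2/9)*(-2)))² = (12 + (-8/9 - 4/9))² = (12 - 4/3)² = (32/3)² = 1024/9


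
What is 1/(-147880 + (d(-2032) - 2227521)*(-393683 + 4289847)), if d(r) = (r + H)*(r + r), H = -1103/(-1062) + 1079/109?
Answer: 57879/1349896554094043692 ≈ 4.2877e-14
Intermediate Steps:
H = 1266125/115758 (H = -1103*(-1/1062) + 1079*(1/109) = 1103/1062 + 1079/109 = 1266125/115758 ≈ 10.938)
d(r) = 2*r*(1266125/115758 + r) (d(r) = (r + 1266125/115758)*(r + r) = (1266125/115758 + r)*(2*r) = 2*r*(1266125/115758 + r))
1/(-147880 + (d(-2032) - 2227521)*(-393683 + 4289847)) = 1/(-147880 + ((1/57879)*(-2032)*(1266125 + 115758*(-2032)) - 2227521)*(-393683 + 4289847)) = 1/(-147880 + ((1/57879)*(-2032)*(1266125 - 235220256) - 2227521)*3896164) = 1/(-147880 + ((1/57879)*(-2032)*(-233954131) - 2227521)*3896164) = 1/(-147880 + (475394794192/57879 - 2227521)*3896164) = 1/(-147880 + (346468106233/57879)*3896164) = 1/(-147880 + 1349896562653190212/57879) = 1/(1349896554094043692/57879) = 57879/1349896554094043692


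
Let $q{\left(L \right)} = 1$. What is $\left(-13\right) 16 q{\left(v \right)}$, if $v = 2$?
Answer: $-208$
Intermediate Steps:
$\left(-13\right) 16 q{\left(v \right)} = \left(-13\right) 16 \cdot 1 = \left(-208\right) 1 = -208$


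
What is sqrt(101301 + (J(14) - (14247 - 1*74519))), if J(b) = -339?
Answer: sqrt(161234) ≈ 401.54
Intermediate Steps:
sqrt(101301 + (J(14) - (14247 - 1*74519))) = sqrt(101301 + (-339 - (14247 - 1*74519))) = sqrt(101301 + (-339 - (14247 - 74519))) = sqrt(101301 + (-339 - 1*(-60272))) = sqrt(101301 + (-339 + 60272)) = sqrt(101301 + 59933) = sqrt(161234)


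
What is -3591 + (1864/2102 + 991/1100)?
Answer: -4149488359/1156100 ≈ -3589.2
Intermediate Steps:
-3591 + (1864/2102 + 991/1100) = -3591 + (1864*(1/2102) + 991*(1/1100)) = -3591 + (932/1051 + 991/1100) = -3591 + 2066741/1156100 = -4149488359/1156100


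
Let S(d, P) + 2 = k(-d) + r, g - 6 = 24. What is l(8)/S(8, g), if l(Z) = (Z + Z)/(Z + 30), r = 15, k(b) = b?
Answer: 8/95 ≈ 0.084211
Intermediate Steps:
g = 30 (g = 6 + 24 = 30)
S(d, P) = 13 - d (S(d, P) = -2 + (-d + 15) = -2 + (15 - d) = 13 - d)
l(Z) = 2*Z/(30 + Z) (l(Z) = (2*Z)/(30 + Z) = 2*Z/(30 + Z))
l(8)/S(8, g) = (2*8/(30 + 8))/(13 - 1*8) = (2*8/38)/(13 - 8) = (2*8*(1/38))/5 = (8/19)*(1/5) = 8/95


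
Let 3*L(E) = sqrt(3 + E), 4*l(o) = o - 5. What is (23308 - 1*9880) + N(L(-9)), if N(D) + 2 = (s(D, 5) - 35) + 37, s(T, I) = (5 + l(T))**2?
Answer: 645217/48 + 5*I*sqrt(6)/8 ≈ 13442.0 + 1.5309*I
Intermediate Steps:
l(o) = -5/4 + o/4 (l(o) = (o - 5)/4 = (-5 + o)/4 = -5/4 + o/4)
s(T, I) = (15/4 + T/4)**2 (s(T, I) = (5 + (-5/4 + T/4))**2 = (15/4 + T/4)**2)
L(E) = sqrt(3 + E)/3
N(D) = (15 + D)**2/16 (N(D) = -2 + (((15 + D)**2/16 - 35) + 37) = -2 + ((-35 + (15 + D)**2/16) + 37) = -2 + (2 + (15 + D)**2/16) = (15 + D)**2/16)
(23308 - 1*9880) + N(L(-9)) = (23308 - 1*9880) + (15 + sqrt(3 - 9)/3)**2/16 = (23308 - 9880) + (15 + sqrt(-6)/3)**2/16 = 13428 + (15 + (I*sqrt(6))/3)**2/16 = 13428 + (15 + I*sqrt(6)/3)**2/16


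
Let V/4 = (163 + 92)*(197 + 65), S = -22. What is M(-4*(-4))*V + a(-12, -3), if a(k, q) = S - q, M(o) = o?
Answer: 4275821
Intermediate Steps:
a(k, q) = -22 - q
V = 267240 (V = 4*((163 + 92)*(197 + 65)) = 4*(255*262) = 4*66810 = 267240)
M(-4*(-4))*V + a(-12, -3) = -4*(-4)*267240 + (-22 - 1*(-3)) = 16*267240 + (-22 + 3) = 4275840 - 19 = 4275821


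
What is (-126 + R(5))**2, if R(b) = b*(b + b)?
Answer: 5776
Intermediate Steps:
R(b) = 2*b**2 (R(b) = b*(2*b) = 2*b**2)
(-126 + R(5))**2 = (-126 + 2*5**2)**2 = (-126 + 2*25)**2 = (-126 + 50)**2 = (-76)**2 = 5776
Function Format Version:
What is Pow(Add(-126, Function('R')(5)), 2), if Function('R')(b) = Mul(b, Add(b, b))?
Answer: 5776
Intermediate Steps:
Function('R')(b) = Mul(2, Pow(b, 2)) (Function('R')(b) = Mul(b, Mul(2, b)) = Mul(2, Pow(b, 2)))
Pow(Add(-126, Function('R')(5)), 2) = Pow(Add(-126, Mul(2, Pow(5, 2))), 2) = Pow(Add(-126, Mul(2, 25)), 2) = Pow(Add(-126, 50), 2) = Pow(-76, 2) = 5776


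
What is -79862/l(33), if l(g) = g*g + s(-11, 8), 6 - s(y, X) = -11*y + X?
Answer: -39931/483 ≈ -82.673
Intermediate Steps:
s(y, X) = 6 - X + 11*y (s(y, X) = 6 - (-11*y + X) = 6 - (X - 11*y) = 6 + (-X + 11*y) = 6 - X + 11*y)
l(g) = -123 + g**2 (l(g) = g*g + (6 - 1*8 + 11*(-11)) = g**2 + (6 - 8 - 121) = g**2 - 123 = -123 + g**2)
-79862/l(33) = -79862/(-123 + 33**2) = -79862/(-123 + 1089) = -79862/966 = -79862*1/966 = -39931/483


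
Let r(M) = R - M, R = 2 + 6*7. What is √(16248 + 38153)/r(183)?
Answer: -√54401/139 ≈ -1.6780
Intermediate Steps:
R = 44 (R = 2 + 42 = 44)
r(M) = 44 - M
√(16248 + 38153)/r(183) = √(16248 + 38153)/(44 - 1*183) = √54401/(44 - 183) = √54401/(-139) = √54401*(-1/139) = -√54401/139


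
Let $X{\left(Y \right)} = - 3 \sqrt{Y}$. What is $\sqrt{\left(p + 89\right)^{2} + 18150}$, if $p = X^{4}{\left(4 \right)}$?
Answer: $5 \sqrt{77455} \approx 1391.5$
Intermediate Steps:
$p = 1296$ ($p = \left(- 3 \sqrt{4}\right)^{4} = \left(\left(-3\right) 2\right)^{4} = \left(-6\right)^{4} = 1296$)
$\sqrt{\left(p + 89\right)^{2} + 18150} = \sqrt{\left(1296 + 89\right)^{2} + 18150} = \sqrt{1385^{2} + 18150} = \sqrt{1918225 + 18150} = \sqrt{1936375} = 5 \sqrt{77455}$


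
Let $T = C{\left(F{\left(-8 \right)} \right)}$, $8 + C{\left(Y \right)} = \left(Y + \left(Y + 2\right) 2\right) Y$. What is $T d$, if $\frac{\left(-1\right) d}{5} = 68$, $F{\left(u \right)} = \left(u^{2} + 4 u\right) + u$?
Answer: $-617440$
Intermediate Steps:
$F{\left(u \right)} = u^{2} + 5 u$
$C{\left(Y \right)} = -8 + Y \left(4 + 3 Y\right)$ ($C{\left(Y \right)} = -8 + \left(Y + \left(Y + 2\right) 2\right) Y = -8 + \left(Y + \left(2 + Y\right) 2\right) Y = -8 + \left(Y + \left(4 + 2 Y\right)\right) Y = -8 + \left(4 + 3 Y\right) Y = -8 + Y \left(4 + 3 Y\right)$)
$T = 1816$ ($T = -8 + 3 \left(- 8 \left(5 - 8\right)\right)^{2} + 4 \left(- 8 \left(5 - 8\right)\right) = -8 + 3 \left(\left(-8\right) \left(-3\right)\right)^{2} + 4 \left(\left(-8\right) \left(-3\right)\right) = -8 + 3 \cdot 24^{2} + 4 \cdot 24 = -8 + 3 \cdot 576 + 96 = -8 + 1728 + 96 = 1816$)
$d = -340$ ($d = \left(-5\right) 68 = -340$)
$T d = 1816 \left(-340\right) = -617440$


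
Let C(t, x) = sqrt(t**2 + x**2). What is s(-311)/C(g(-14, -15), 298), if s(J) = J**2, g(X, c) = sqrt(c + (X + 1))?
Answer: 96721*sqrt(274)/4932 ≈ 324.62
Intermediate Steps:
g(X, c) = sqrt(1 + X + c) (g(X, c) = sqrt(c + (1 + X)) = sqrt(1 + X + c))
s(-311)/C(g(-14, -15), 298) = (-311)**2/(sqrt((sqrt(1 - 14 - 15))**2 + 298**2)) = 96721/(sqrt((sqrt(-28))**2 + 88804)) = 96721/(sqrt((2*I*sqrt(7))**2 + 88804)) = 96721/(sqrt(-28 + 88804)) = 96721/(sqrt(88776)) = 96721/((18*sqrt(274))) = 96721*(sqrt(274)/4932) = 96721*sqrt(274)/4932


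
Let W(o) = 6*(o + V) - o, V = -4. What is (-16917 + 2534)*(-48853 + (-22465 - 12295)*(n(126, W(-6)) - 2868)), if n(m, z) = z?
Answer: -1460160247061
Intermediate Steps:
W(o) = -24 + 5*o (W(o) = 6*(o - 4) - o = 6*(-4 + o) - o = (-24 + 6*o) - o = -24 + 5*o)
(-16917 + 2534)*(-48853 + (-22465 - 12295)*(n(126, W(-6)) - 2868)) = (-16917 + 2534)*(-48853 + (-22465 - 12295)*((-24 + 5*(-6)) - 2868)) = -14383*(-48853 - 34760*((-24 - 30) - 2868)) = -14383*(-48853 - 34760*(-54 - 2868)) = -14383*(-48853 - 34760*(-2922)) = -14383*(-48853 + 101568720) = -14383*101519867 = -1460160247061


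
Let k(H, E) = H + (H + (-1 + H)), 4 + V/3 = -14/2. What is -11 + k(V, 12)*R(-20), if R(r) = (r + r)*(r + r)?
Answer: -160011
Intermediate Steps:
V = -33 (V = -12 + 3*(-14/2) = -12 + 3*(-14*½) = -12 + 3*(-7) = -12 - 21 = -33)
k(H, E) = -1 + 3*H (k(H, E) = H + (-1 + 2*H) = -1 + 3*H)
R(r) = 4*r² (R(r) = (2*r)*(2*r) = 4*r²)
-11 + k(V, 12)*R(-20) = -11 + (-1 + 3*(-33))*(4*(-20)²) = -11 + (-1 - 99)*(4*400) = -11 - 100*1600 = -11 - 160000 = -160011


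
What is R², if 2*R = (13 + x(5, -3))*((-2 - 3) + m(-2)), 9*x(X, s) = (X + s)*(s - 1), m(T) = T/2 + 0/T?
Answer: 11881/9 ≈ 1320.1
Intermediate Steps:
m(T) = T/2 (m(T) = T*(½) + 0 = T/2 + 0 = T/2)
x(X, s) = (-1 + s)*(X + s)/9 (x(X, s) = ((X + s)*(s - 1))/9 = ((X + s)*(-1 + s))/9 = ((-1 + s)*(X + s))/9 = (-1 + s)*(X + s)/9)
R = -109/3 (R = ((13 + (-⅑*5 - ⅑*(-3) + (⅑)*(-3)² + (⅑)*5*(-3)))*((-2 - 3) + (½)*(-2)))/2 = ((13 + (-5/9 + ⅓ + (⅑)*9 - 5/3))*(-5 - 1))/2 = ((13 + (-5/9 + ⅓ + 1 - 5/3))*(-6))/2 = ((13 - 8/9)*(-6))/2 = ((109/9)*(-6))/2 = (½)*(-218/3) = -109/3 ≈ -36.333)
R² = (-109/3)² = 11881/9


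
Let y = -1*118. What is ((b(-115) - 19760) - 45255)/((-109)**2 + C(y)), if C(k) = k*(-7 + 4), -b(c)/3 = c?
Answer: -12934/2447 ≈ -5.2857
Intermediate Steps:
b(c) = -3*c
y = -118
C(k) = -3*k (C(k) = k*(-3) = -3*k)
((b(-115) - 19760) - 45255)/((-109)**2 + C(y)) = ((-3*(-115) - 19760) - 45255)/((-109)**2 - 3*(-118)) = ((345 - 19760) - 45255)/(11881 + 354) = (-19415 - 45255)/12235 = -64670*1/12235 = -12934/2447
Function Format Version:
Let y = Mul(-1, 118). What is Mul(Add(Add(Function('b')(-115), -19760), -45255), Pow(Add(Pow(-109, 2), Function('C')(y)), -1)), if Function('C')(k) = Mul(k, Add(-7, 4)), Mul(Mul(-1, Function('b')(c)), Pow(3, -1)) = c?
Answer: Rational(-12934, 2447) ≈ -5.2857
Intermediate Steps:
Function('b')(c) = Mul(-3, c)
y = -118
Function('C')(k) = Mul(-3, k) (Function('C')(k) = Mul(k, -3) = Mul(-3, k))
Mul(Add(Add(Function('b')(-115), -19760), -45255), Pow(Add(Pow(-109, 2), Function('C')(y)), -1)) = Mul(Add(Add(Mul(-3, -115), -19760), -45255), Pow(Add(Pow(-109, 2), Mul(-3, -118)), -1)) = Mul(Add(Add(345, -19760), -45255), Pow(Add(11881, 354), -1)) = Mul(Add(-19415, -45255), Pow(12235, -1)) = Mul(-64670, Rational(1, 12235)) = Rational(-12934, 2447)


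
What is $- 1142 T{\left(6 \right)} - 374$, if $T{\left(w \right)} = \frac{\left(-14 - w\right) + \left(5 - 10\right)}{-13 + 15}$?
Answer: $13901$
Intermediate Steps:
$T{\left(w \right)} = - \frac{19}{2} - \frac{w}{2}$ ($T{\left(w \right)} = \frac{\left(-14 - w\right) + \left(5 - 10\right)}{2} = \left(\left(-14 - w\right) - 5\right) \frac{1}{2} = \left(-19 - w\right) \frac{1}{2} = - \frac{19}{2} - \frac{w}{2}$)
$- 1142 T{\left(6 \right)} - 374 = - 1142 \left(- \frac{19}{2} - 3\right) - 374 = \left(-1142\right) \left(- \frac{25}{2}\right) - 374 = 14275 - 374 = 13901$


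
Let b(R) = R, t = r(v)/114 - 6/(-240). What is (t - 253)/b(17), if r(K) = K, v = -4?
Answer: -576863/38760 ≈ -14.883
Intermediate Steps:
t = -23/2280 (t = -4/114 - 6/(-240) = -4*1/114 - 6*(-1/240) = -2/57 + 1/40 = -23/2280 ≈ -0.010088)
(t - 253)/b(17) = (-23/2280 - 253)/17 = (1/17)*(-576863/2280) = -576863/38760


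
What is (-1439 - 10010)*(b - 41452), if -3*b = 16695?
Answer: 538297633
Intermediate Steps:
b = -5565 (b = -1/3*16695 = -5565)
(-1439 - 10010)*(b - 41452) = (-1439 - 10010)*(-5565 - 41452) = -11449*(-47017) = 538297633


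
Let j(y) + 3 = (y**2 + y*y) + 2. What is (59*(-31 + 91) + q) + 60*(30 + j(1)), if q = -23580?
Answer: -18180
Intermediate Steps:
j(y) = -1 + 2*y**2 (j(y) = -3 + ((y**2 + y*y) + 2) = -3 + ((y**2 + y**2) + 2) = -3 + (2*y**2 + 2) = -3 + (2 + 2*y**2) = -1 + 2*y**2)
(59*(-31 + 91) + q) + 60*(30 + j(1)) = (59*(-31 + 91) - 23580) + 60*(30 + (-1 + 2*1**2)) = (59*60 - 23580) + 60*(30 + (-1 + 2*1)) = (3540 - 23580) + 60*(30 + (-1 + 2)) = -20040 + 60*(30 + 1) = -20040 + 60*31 = -20040 + 1860 = -18180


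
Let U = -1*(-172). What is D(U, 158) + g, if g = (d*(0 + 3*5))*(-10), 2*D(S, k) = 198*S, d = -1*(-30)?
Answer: 12528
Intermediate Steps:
U = 172
d = 30
D(S, k) = 99*S (D(S, k) = (198*S)/2 = 99*S)
g = -4500 (g = (30*(0 + 3*5))*(-10) = (30*(0 + 15))*(-10) = (30*15)*(-10) = 450*(-10) = -4500)
D(U, 158) + g = 99*172 - 4500 = 17028 - 4500 = 12528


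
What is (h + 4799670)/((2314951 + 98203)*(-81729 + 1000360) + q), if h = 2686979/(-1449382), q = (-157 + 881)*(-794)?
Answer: 6956552616961/3212986390257757476 ≈ 2.1651e-6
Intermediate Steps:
q = -574856 (q = 724*(-794) = -574856)
h = -2686979/1449382 (h = 2686979*(-1/1449382) = -2686979/1449382 ≈ -1.8539)
(h + 4799670)/((2314951 + 98203)*(-81729 + 1000360) + q) = (-2686979/1449382 + 4799670)/((2314951 + 98203)*(-81729 + 1000360) - 574856) = 6956552616961/(1449382*(2413154*918631 - 574856)) = 6956552616961/(1449382*(2216798072174 - 574856)) = (6956552616961/1449382)/2216797497318 = (6956552616961/1449382)*(1/2216797497318) = 6956552616961/3212986390257757476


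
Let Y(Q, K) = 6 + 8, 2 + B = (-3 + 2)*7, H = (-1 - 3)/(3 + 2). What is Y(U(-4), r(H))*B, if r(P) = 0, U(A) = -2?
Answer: -126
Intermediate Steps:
H = -⅘ (H = -4/5 = -4*⅕ = -⅘ ≈ -0.80000)
B = -9 (B = -2 + (-3 + 2)*7 = -2 - 1*7 = -2 - 7 = -9)
Y(Q, K) = 14
Y(U(-4), r(H))*B = 14*(-9) = -126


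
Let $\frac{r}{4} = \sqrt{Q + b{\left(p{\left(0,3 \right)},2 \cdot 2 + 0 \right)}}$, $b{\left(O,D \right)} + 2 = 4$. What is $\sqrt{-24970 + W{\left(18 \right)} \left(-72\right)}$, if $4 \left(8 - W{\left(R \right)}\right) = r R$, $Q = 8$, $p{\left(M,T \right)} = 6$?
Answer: $\sqrt{-25546 + 1296 \sqrt{10}} \approx 146.45 i$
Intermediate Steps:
$b{\left(O,D \right)} = 2$ ($b{\left(O,D \right)} = -2 + 4 = 2$)
$r = 4 \sqrt{10}$ ($r = 4 \sqrt{8 + 2} = 4 \sqrt{10} \approx 12.649$)
$W{\left(R \right)} = 8 - R \sqrt{10}$ ($W{\left(R \right)} = 8 - \frac{4 \sqrt{10} R}{4} = 8 - \frac{4 R \sqrt{10}}{4} = 8 - R \sqrt{10}$)
$\sqrt{-24970 + W{\left(18 \right)} \left(-72\right)} = \sqrt{-24970 + \left(8 - 18 \sqrt{10}\right) \left(-72\right)} = \sqrt{-24970 - \left(576 - 1296 \sqrt{10}\right)} = \sqrt{-25546 + 1296 \sqrt{10}}$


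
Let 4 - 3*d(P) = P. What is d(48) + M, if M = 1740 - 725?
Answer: 3001/3 ≈ 1000.3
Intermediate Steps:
d(P) = 4/3 - P/3
M = 1015
d(48) + M = (4/3 - ⅓*48) + 1015 = (4/3 - 16) + 1015 = -44/3 + 1015 = 3001/3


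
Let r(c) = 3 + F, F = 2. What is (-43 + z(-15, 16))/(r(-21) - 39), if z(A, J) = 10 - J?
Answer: 49/34 ≈ 1.4412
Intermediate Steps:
r(c) = 5 (r(c) = 3 + 2 = 5)
(-43 + z(-15, 16))/(r(-21) - 39) = (-43 + (10 - 1*16))/(5 - 39) = (-43 + (10 - 16))/(-34) = (-43 - 6)*(-1/34) = -49*(-1/34) = 49/34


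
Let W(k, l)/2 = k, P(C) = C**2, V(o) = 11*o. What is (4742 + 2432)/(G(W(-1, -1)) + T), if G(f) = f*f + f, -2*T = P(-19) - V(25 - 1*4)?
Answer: -7174/63 ≈ -113.87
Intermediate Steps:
W(k, l) = 2*k
T = -65 (T = -((-19)**2 - 11*(25 - 1*4))/2 = -(361 - 11*(25 - 4))/2 = -(361 - 11*21)/2 = -(361 - 1*231)/2 = -(361 - 231)/2 = -1/2*130 = -65)
G(f) = f + f**2 (G(f) = f**2 + f = f + f**2)
(4742 + 2432)/(G(W(-1, -1)) + T) = (4742 + 2432)/((2*(-1))*(1 + 2*(-1)) - 65) = 7174/(-2*(1 - 2) - 65) = 7174/(-2*(-1) - 65) = 7174/(2 - 65) = 7174/(-63) = 7174*(-1/63) = -7174/63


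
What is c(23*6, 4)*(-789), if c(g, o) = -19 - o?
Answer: 18147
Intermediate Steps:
c(23*6, 4)*(-789) = (-19 - 1*4)*(-789) = (-19 - 4)*(-789) = -23*(-789) = 18147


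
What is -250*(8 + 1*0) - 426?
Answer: -2426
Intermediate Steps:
-250*(8 + 1*0) - 426 = -250*(8 + 0) - 426 = -250*8 - 426 = -2000 - 426 = -2426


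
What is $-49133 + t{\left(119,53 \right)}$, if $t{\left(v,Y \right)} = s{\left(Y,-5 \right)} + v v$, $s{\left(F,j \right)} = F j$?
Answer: $-35237$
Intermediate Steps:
$t{\left(v,Y \right)} = v^{2} - 5 Y$ ($t{\left(v,Y \right)} = Y \left(-5\right) + v v = - 5 Y + v^{2} = v^{2} - 5 Y$)
$-49133 + t{\left(119,53 \right)} = -49133 + \left(119^{2} - 265\right) = -49133 + \left(14161 - 265\right) = -49133 + 13896 = -35237$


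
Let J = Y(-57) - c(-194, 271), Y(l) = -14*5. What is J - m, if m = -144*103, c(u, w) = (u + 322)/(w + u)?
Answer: 1136546/77 ≈ 14760.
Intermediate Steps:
c(u, w) = (322 + u)/(u + w)
Y(l) = -70
J = -5518/77 (J = -70 - (322 - 194)/(-194 + 271) = -70 - 128/77 = -5518/77 ≈ -71.662)
m = -14832
J - m = -5518/77 - 1*(-14832) = -5518/77 + 14832 = 1136546/77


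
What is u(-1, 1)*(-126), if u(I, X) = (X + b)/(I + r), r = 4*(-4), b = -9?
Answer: -1008/17 ≈ -59.294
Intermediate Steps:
r = -16
u(I, X) = (-9 + X)/(-16 + I) (u(I, X) = (X - 9)/(I - 16) = (-9 + X)/(-16 + I))
u(-1, 1)*(-126) = ((-9 + 1)/(-16 - 1))*(-126) = (-8/(-17))*(-126) = -1/17*(-8)*(-126) = (8/17)*(-126) = -1008/17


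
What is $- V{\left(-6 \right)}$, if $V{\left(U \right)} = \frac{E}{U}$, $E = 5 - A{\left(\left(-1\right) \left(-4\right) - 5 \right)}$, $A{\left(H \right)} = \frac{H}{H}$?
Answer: $\frac{2}{3} \approx 0.66667$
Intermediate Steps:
$A{\left(H \right)} = 1$
$E = 4$ ($E = 5 - 1 = 4$)
$V{\left(U \right)} = \frac{4}{U}$
$- V{\left(-6 \right)} = - \frac{4}{-6} = - \frac{4 \left(-1\right)}{6} = \left(-1\right) \left(- \frac{2}{3}\right) = \frac{2}{3}$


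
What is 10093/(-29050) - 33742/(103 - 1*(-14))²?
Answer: -1118368177/397665450 ≈ -2.8123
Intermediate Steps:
10093/(-29050) - 33742/(103 - 1*(-14))² = 10093*(-1/29050) - 33742/(103 + 14)² = -10093/29050 - 33742/(117²) = -10093/29050 - 33742/13689 = -1118368177/397665450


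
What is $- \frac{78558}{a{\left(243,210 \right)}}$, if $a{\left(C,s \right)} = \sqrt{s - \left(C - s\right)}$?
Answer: $- \frac{26186 \sqrt{177}}{59} \approx -5904.8$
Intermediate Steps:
$a{\left(C,s \right)} = \sqrt{- C + 2 s}$
$- \frac{78558}{a{\left(243,210 \right)}} = - \frac{78558}{\sqrt{\left(-1\right) 243 + 2 \cdot 210}} = - \frac{78558}{\sqrt{-243 + 420}} = - \frac{78558}{\sqrt{177}} = - 78558 \frac{\sqrt{177}}{177} = - \frac{26186 \sqrt{177}}{59}$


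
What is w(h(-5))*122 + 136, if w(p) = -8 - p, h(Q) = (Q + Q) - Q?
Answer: -230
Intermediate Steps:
h(Q) = Q (h(Q) = 2*Q - Q = Q)
w(h(-5))*122 + 136 = (-8 - 1*(-5))*122 + 136 = (-8 + 5)*122 + 136 = -3*122 + 136 = -366 + 136 = -230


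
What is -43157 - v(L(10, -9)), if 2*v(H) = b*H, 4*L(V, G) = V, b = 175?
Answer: -173503/4 ≈ -43376.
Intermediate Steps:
L(V, G) = V/4
v(H) = 175*H/2 (v(H) = (175*H)/2 = 175*H/2)
-43157 - v(L(10, -9)) = -43157 - 175*(¼)*10/2 = -43157 - 175*5/(2*2) = -43157 - 1*875/4 = -43157 - 875/4 = -173503/4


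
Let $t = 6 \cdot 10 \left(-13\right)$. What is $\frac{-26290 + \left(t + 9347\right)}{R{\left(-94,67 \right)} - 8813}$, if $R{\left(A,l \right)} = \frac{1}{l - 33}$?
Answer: $\frac{602582}{299641} \approx 2.011$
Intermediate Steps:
$R{\left(A,l \right)} = \frac{1}{-33 + l}$
$t = -780$ ($t = 60 \left(-13\right) = -780$)
$\frac{-26290 + \left(t + 9347\right)}{R{\left(-94,67 \right)} - 8813} = \frac{-26290 + \left(-780 + 9347\right)}{\frac{1}{-33 + 67} - 8813} = \frac{-26290 + 8567}{\frac{1}{34} - 8813} = - \frac{17723}{\frac{1}{34} - 8813} = - \frac{17723}{- \frac{299641}{34}} = \left(-17723\right) \left(- \frac{34}{299641}\right) = \frac{602582}{299641}$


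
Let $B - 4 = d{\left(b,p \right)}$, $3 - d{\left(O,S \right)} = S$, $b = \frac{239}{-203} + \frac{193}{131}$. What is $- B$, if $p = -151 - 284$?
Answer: $-442$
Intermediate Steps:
$b = \frac{7870}{26593}$ ($b = 239 \left(- \frac{1}{203}\right) + 193 \cdot \frac{1}{131} = - \frac{239}{203} + \frac{193}{131} = \frac{7870}{26593} \approx 0.29594$)
$p = -435$
$d{\left(O,S \right)} = 3 - S$
$B = 442$ ($B = 4 + \left(3 - -435\right) = 4 + \left(3 + 435\right) = 4 + 438 = 442$)
$- B = \left(-1\right) 442 = -442$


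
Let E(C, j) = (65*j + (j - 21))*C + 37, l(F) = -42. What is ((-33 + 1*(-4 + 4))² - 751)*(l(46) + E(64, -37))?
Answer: -53281306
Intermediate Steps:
E(C, j) = 37 + C*(-21 + 66*j) (E(C, j) = (65*j + (-21 + j))*C + 37 = (-21 + 66*j)*C + 37 = C*(-21 + 66*j) + 37 = 37 + C*(-21 + 66*j))
((-33 + 1*(-4 + 4))² - 751)*(l(46) + E(64, -37)) = ((-33 + 1*(-4 + 4))² - 751)*(-42 + (37 - 21*64 + 66*64*(-37))) = ((-33 + 1*0)² - 751)*(-42 + (37 - 1344 - 156288)) = ((-33 + 0)² - 751)*(-42 - 157595) = ((-33)² - 751)*(-157637) = (1089 - 751)*(-157637) = 338*(-157637) = -53281306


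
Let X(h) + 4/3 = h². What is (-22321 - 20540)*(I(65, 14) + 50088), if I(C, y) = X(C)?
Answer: -2327852345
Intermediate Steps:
X(h) = -4/3 + h²
I(C, y) = -4/3 + C²
(-22321 - 20540)*(I(65, 14) + 50088) = (-22321 - 20540)*((-4/3 + 65²) + 50088) = -42861*((-4/3 + 4225) + 50088) = -42861*(12671/3 + 50088) = -42861*162935/3 = -2327852345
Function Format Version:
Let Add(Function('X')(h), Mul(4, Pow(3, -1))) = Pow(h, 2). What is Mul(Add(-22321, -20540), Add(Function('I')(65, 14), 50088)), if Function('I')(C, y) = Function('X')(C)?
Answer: -2327852345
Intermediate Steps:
Function('X')(h) = Add(Rational(-4, 3), Pow(h, 2))
Function('I')(C, y) = Add(Rational(-4, 3), Pow(C, 2))
Mul(Add(-22321, -20540), Add(Function('I')(65, 14), 50088)) = Mul(Add(-22321, -20540), Add(Add(Rational(-4, 3), Pow(65, 2)), 50088)) = Mul(-42861, Add(Add(Rational(-4, 3), 4225), 50088)) = Mul(-42861, Add(Rational(12671, 3), 50088)) = Mul(-42861, Rational(162935, 3)) = -2327852345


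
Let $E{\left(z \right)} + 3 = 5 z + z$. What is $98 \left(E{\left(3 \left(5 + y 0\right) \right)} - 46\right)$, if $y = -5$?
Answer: $4018$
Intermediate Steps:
$E{\left(z \right)} = -3 + 6 z$ ($E{\left(z \right)} = -3 + \left(5 z + z\right) = -3 + 6 z$)
$98 \left(E{\left(3 \left(5 + y 0\right) \right)} - 46\right) = 98 \left(\left(-3 + 6 \cdot 3 \left(5 - 0\right)\right) - 46\right) = 98 \left(\left(-3 + 6 \cdot 3 \left(5 + 0\right)\right) - 46\right) = 98 \left(\left(-3 + 6 \cdot 3 \cdot 5\right) - 46\right) = 98 \left(\left(-3 + 6 \cdot 15\right) - 46\right) = 98 \left(\left(-3 + 90\right) - 46\right) = 98 \left(87 - 46\right) = 98 \cdot 41 = 4018$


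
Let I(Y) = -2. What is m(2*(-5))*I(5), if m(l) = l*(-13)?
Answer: -260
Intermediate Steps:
m(l) = -13*l
m(2*(-5))*I(5) = -26*(-5)*(-2) = -13*(-10)*(-2) = 130*(-2) = -260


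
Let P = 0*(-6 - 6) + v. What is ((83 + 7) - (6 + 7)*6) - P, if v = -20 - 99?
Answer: 131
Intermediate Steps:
v = -119
P = -119 (P = 0*(-6 - 6) - 119 = 0*(-12) - 119 = 0 - 119 = -119)
((83 + 7) - (6 + 7)*6) - P = ((83 + 7) - (6 + 7)*6) - 1*(-119) = (90 - 13*6) + 119 = (90 - 1*78) + 119 = (90 - 78) + 119 = 12 + 119 = 131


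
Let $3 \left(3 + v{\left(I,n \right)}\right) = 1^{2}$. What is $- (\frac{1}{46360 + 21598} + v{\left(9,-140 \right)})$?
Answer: $\frac{543661}{203874} \approx 2.6667$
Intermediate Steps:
$v{\left(I,n \right)} = - \frac{8}{3}$ ($v{\left(I,n \right)} = -3 + \frac{1^{2}}{3} = -3 + \frac{1}{3} \cdot 1 = -3 + \frac{1}{3} = - \frac{8}{3}$)
$- (\frac{1}{46360 + 21598} + v{\left(9,-140 \right)}) = - (\frac{1}{46360 + 21598} - \frac{8}{3}) = - (\frac{1}{67958} - \frac{8}{3}) = \left(-1\right) \left(- \frac{543661}{203874}\right) = \frac{543661}{203874}$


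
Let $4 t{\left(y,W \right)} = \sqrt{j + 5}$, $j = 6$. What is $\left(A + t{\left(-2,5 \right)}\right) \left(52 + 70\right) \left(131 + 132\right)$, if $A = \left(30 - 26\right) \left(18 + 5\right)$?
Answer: $2951912 + \frac{16043 \sqrt{11}}{2} \approx 2.9785 \cdot 10^{6}$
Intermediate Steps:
$A = 92$ ($A = 4 \cdot 23 = 92$)
$t{\left(y,W \right)} = \frac{\sqrt{11}}{4}$ ($t{\left(y,W \right)} = \frac{\sqrt{6 + 5}}{4} = \frac{\sqrt{11}}{4}$)
$\left(A + t{\left(-2,5 \right)}\right) \left(52 + 70\right) \left(131 + 132\right) = \left(92 + \frac{\sqrt{11}}{4}\right) \left(52 + 70\right) \left(131 + 132\right) = \left(92 + \frac{\sqrt{11}}{4}\right) 122 \cdot 263 = \left(11224 + \frac{61 \sqrt{11}}{2}\right) 263 = 2951912 + \frac{16043 \sqrt{11}}{2}$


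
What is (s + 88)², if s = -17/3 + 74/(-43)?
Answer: 108139201/16641 ≈ 6498.4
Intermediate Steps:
s = -953/129 (s = -17*⅓ + 74*(-1/43) = -17/3 - 74/43 = -953/129 ≈ -7.3876)
(s + 88)² = (-953/129 + 88)² = (10399/129)² = 108139201/16641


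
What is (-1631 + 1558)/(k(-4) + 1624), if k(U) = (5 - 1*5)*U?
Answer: -73/1624 ≈ -0.044951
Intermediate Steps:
k(U) = 0 (k(U) = (5 - 5)*U = 0*U = 0)
(-1631 + 1558)/(k(-4) + 1624) = (-1631 + 1558)/(0 + 1624) = -73/1624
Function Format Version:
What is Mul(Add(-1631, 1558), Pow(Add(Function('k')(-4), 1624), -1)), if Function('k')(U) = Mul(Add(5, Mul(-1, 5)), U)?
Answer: Rational(-73, 1624) ≈ -0.044951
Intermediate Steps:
Function('k')(U) = 0 (Function('k')(U) = Mul(Add(5, -5), U) = Mul(0, U) = 0)
Mul(Add(-1631, 1558), Pow(Add(Function('k')(-4), 1624), -1)) = Mul(Add(-1631, 1558), Pow(Add(0, 1624), -1)) = Mul(-73, Pow(1624, -1)) = Mul(-73, Rational(1, 1624)) = Rational(-73, 1624)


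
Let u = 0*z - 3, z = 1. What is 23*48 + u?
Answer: 1101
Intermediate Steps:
u = -3 (u = 0*1 - 3 = 0 - 3 = -3)
23*48 + u = 23*48 - 3 = 1104 - 3 = 1101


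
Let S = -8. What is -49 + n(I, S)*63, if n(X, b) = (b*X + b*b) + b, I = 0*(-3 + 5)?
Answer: 3479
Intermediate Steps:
I = 0 (I = 0*2 = 0)
n(X, b) = b + b² + X*b (n(X, b) = (X*b + b²) + b = (b² + X*b) + b = b + b² + X*b)
-49 + n(I, S)*63 = -49 - 8*(1 + 0 - 8)*63 = -49 - 8*(-7)*63 = -49 + 56*63 = -49 + 3528 = 3479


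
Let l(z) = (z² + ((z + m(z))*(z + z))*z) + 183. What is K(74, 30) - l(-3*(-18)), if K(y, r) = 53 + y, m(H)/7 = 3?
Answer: -440372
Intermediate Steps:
m(H) = 21 (m(H) = 7*3 = 21)
l(z) = 183 + z² + 2*z²*(21 + z) (l(z) = (z² + ((z + 21)*(z + z))*z) + 183 = (z² + ((21 + z)*(2*z))*z) + 183 = (z² + (2*z*(21 + z))*z) + 183 = (z² + 2*z²*(21 + z)) + 183 = 183 + z² + 2*z²*(21 + z))
K(74, 30) - l(-3*(-18)) = (53 + 74) - (183 + 2*(-3*(-18))³ + 43*(-3*(-18))²) = 127 - (183 + 2*54³ + 43*54²) = 127 - (183 + 2*157464 + 43*2916) = 127 - (183 + 314928 + 125388) = 127 - 1*440499 = 127 - 440499 = -440372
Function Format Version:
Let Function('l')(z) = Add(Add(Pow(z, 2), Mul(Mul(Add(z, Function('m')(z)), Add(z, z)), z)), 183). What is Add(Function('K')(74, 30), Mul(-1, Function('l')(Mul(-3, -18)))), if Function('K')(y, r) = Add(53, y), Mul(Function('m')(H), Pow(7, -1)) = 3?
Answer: -440372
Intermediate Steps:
Function('m')(H) = 21 (Function('m')(H) = Mul(7, 3) = 21)
Function('l')(z) = Add(183, Pow(z, 2), Mul(2, Pow(z, 2), Add(21, z))) (Function('l')(z) = Add(Add(Pow(z, 2), Mul(Mul(Add(z, 21), Add(z, z)), z)), 183) = Add(Add(Pow(z, 2), Mul(Mul(Add(21, z), Mul(2, z)), z)), 183) = Add(Add(Pow(z, 2), Mul(Mul(2, z, Add(21, z)), z)), 183) = Add(Add(Pow(z, 2), Mul(2, Pow(z, 2), Add(21, z))), 183) = Add(183, Pow(z, 2), Mul(2, Pow(z, 2), Add(21, z))))
Add(Function('K')(74, 30), Mul(-1, Function('l')(Mul(-3, -18)))) = Add(Add(53, 74), Mul(-1, Add(183, Mul(2, Pow(Mul(-3, -18), 3)), Mul(43, Pow(Mul(-3, -18), 2))))) = Add(127, Mul(-1, Add(183, Mul(2, Pow(54, 3)), Mul(43, Pow(54, 2))))) = Add(127, Mul(-1, Add(183, Mul(2, 157464), Mul(43, 2916)))) = Add(127, Mul(-1, Add(183, 314928, 125388))) = Add(127, Mul(-1, 440499)) = Add(127, -440499) = -440372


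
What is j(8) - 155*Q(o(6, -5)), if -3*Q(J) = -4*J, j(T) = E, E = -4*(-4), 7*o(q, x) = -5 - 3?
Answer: 5296/21 ≈ 252.19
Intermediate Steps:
o(q, x) = -8/7 (o(q, x) = (-5 - 3)/7 = (⅐)*(-8) = -8/7)
E = 16
j(T) = 16
Q(J) = 4*J/3 (Q(J) = -(-4)*J/3 = 4*J/3)
j(8) - 155*Q(o(6, -5)) = 16 - 620*(-8)/(3*7) = 16 - 155*(-32/21) = 16 + 4960/21 = 5296/21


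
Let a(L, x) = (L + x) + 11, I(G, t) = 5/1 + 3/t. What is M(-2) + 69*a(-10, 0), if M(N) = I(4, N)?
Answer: 145/2 ≈ 72.500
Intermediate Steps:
I(G, t) = 5 + 3/t (I(G, t) = 5*1 + 3/t = 5 + 3/t)
a(L, x) = 11 + L + x
M(N) = 5 + 3/N
M(-2) + 69*a(-10, 0) = (5 + 3/(-2)) + 69*(11 - 10 + 0) = (5 + 3*(-½)) + 69*1 = (5 - 3/2) + 69 = 7/2 + 69 = 145/2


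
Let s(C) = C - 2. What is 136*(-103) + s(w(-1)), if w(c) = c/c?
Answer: -14009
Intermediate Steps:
w(c) = 1
s(C) = -2 + C
136*(-103) + s(w(-1)) = 136*(-103) + (-2 + 1) = -14008 - 1 = -14009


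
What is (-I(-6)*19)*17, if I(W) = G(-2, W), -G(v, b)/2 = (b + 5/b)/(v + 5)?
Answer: -13243/9 ≈ -1471.4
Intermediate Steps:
G(v, b) = -2*(b + 5/b)/(5 + v) (G(v, b) = -2*(b + 5/b)/(v + 5) = -2*(b + 5/b)/(5 + v))
I(W) = 2*(-5 - W**2)/(3*W) (I(W) = 2*(-5 - W**2)/(W*(5 - 2)) = 2*(-5 - W**2)/(W*3) = 2*(1/3)*(-5 - W**2)/W = 2*(-5 - W**2)/(3*W))
(-I(-6)*19)*17 = (-2*(-5 - 1*(-6)**2)/(3*(-6))*19)*17 = (-2*(-1)*(-5 - 1*36)/(3*6)*19)*17 = (-2*(-1)*(-5 - 36)/(3*6)*19)*17 = (-2*(-1)*(-41)/(3*6)*19)*17 = (-1*41/9*19)*17 = -41/9*19*17 = -779/9*17 = -13243/9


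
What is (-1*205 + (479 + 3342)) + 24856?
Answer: 28472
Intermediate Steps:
(-1*205 + (479 + 3342)) + 24856 = (-205 + 3821) + 24856 = 3616 + 24856 = 28472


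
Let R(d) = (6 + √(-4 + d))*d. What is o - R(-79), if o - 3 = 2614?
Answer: 3091 + 79*I*√83 ≈ 3091.0 + 719.72*I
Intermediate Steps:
o = 2617 (o = 3 + 2614 = 2617)
R(d) = d*(6 + √(-4 + d))
o - R(-79) = 2617 - (-79)*(6 + √(-4 - 79)) = 2617 - (-79)*(6 + √(-83)) = 2617 - (-79)*(6 + I*√83) = 2617 - (-474 - 79*I*√83) = 2617 + (474 + 79*I*√83) = 3091 + 79*I*√83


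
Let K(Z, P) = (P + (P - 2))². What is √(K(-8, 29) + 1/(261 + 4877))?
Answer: √82787407122/5138 ≈ 56.000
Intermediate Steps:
K(Z, P) = (-2 + 2*P)² (K(Z, P) = (P + (-2 + P))² = (-2 + 2*P)²)
√(K(-8, 29) + 1/(261 + 4877)) = √(4*(-1 + 29)² + 1/(261 + 4877)) = √(4*28² + 1/5138) = √(4*784 + 1/5138) = √(3136 + 1/5138) = √(16112769/5138) = √82787407122/5138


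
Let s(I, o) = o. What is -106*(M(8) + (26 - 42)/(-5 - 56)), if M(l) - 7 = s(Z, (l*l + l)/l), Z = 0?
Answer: -105152/61 ≈ -1723.8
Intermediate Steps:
M(l) = 7 + (l + l**2)/l (M(l) = 7 + (l*l + l)/l = 7 + (l**2 + l)/l = 7 + (l + l**2)/l)
-106*(M(8) + (26 - 42)/(-5 - 56)) = -106*((8 + 8) + (26 - 42)/(-5 - 56)) = -106*(16 - 16/(-61)) = -106*(16 - 16*(-1/61)) = -106*(16 + 16/61) = -106*992/61 = -105152/61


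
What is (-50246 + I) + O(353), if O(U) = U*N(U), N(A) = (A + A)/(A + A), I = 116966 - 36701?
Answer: 30372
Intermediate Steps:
I = 80265
N(A) = 1 (N(A) = (2*A)/((2*A)) = (2*A)*(1/(2*A)) = 1)
O(U) = U (O(U) = U*1 = U)
(-50246 + I) + O(353) = (-50246 + 80265) + 353 = 30019 + 353 = 30372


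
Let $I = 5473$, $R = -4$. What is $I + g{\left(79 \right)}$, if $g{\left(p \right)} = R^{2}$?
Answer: $5489$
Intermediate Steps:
$g{\left(p \right)} = 16$ ($g{\left(p \right)} = \left(-4\right)^{2} = 16$)
$I + g{\left(79 \right)} = 5473 + 16 = 5489$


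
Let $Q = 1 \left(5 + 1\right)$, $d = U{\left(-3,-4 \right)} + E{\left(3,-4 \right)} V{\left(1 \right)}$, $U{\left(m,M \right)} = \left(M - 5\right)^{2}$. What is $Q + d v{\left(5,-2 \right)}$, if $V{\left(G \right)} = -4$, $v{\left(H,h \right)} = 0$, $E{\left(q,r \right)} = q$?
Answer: $6$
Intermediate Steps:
$U{\left(m,M \right)} = \left(-5 + M\right)^{2}$
$d = 69$ ($d = \left(-5 - 4\right)^{2} + 3 \left(-4\right) = \left(-9\right)^{2} - 12 = 81 - 12 = 69$)
$Q = 6$ ($Q = 1 \cdot 6 = 6$)
$Q + d v{\left(5,-2 \right)} = 6 + 69 \cdot 0 = 6 + 0 = 6$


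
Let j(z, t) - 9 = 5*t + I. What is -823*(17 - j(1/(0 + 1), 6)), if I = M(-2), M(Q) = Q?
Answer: 16460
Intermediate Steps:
I = -2
j(z, t) = 7 + 5*t (j(z, t) = 9 + (5*t - 2) = 9 + (-2 + 5*t) = 7 + 5*t)
-823*(17 - j(1/(0 + 1), 6)) = -823*(17 - (7 + 5*6)) = -823*(17 - (7 + 30)) = -823*(17 - 1*37) = -823*(17 - 37) = -823*(-20) = 16460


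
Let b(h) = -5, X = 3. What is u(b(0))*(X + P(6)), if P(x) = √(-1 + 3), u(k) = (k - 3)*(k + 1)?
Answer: 96 + 32*√2 ≈ 141.25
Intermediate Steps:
u(k) = (1 + k)*(-3 + k) (u(k) = (-3 + k)*(1 + k) = (1 + k)*(-3 + k))
P(x) = √2
u(b(0))*(X + P(6)) = (-3 + (-5)² - 2*(-5))*(3 + √2) = (-3 + 25 + 10)*(3 + √2) = 32*(3 + √2) = 96 + 32*√2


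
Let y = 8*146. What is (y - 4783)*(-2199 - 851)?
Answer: 11025750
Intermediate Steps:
y = 1168
(y - 4783)*(-2199 - 851) = (1168 - 4783)*(-2199 - 851) = -3615*(-3050) = 11025750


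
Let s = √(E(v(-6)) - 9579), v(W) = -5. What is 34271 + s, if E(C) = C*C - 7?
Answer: 34271 + I*√9561 ≈ 34271.0 + 97.78*I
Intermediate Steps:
E(C) = -7 + C² (E(C) = C² - 7 = -7 + C²)
s = I*√9561 (s = √((-7 + (-5)²) - 9579) = √((-7 + 25) - 9579) = √(18 - 9579) = √(-9561) = I*√9561 ≈ 97.78*I)
34271 + s = 34271 + I*√9561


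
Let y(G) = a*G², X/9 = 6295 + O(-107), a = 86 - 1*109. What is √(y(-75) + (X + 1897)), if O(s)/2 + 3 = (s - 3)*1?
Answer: I*√72857 ≈ 269.92*I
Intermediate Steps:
O(s) = -12 + 2*s (O(s) = -6 + 2*((s - 3)*1) = -6 + 2*((-3 + s)*1) = -6 + 2*(-3 + s) = -6 + (-6 + 2*s) = -12 + 2*s)
a = -23 (a = 86 - 109 = -23)
X = 54621 (X = 9*(6295 + (-12 + 2*(-107))) = 9*(6295 + (-12 - 214)) = 9*(6295 - 226) = 9*6069 = 54621)
y(G) = -23*G²
√(y(-75) + (X + 1897)) = √(-23*(-75)² + (54621 + 1897)) = √(-23*5625 + 56518) = √(-129375 + 56518) = √(-72857) = I*√72857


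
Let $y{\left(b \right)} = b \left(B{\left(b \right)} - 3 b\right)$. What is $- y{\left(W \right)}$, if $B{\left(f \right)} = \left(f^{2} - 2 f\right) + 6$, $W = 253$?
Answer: $-15875750$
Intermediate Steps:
$B{\left(f \right)} = 6 + f^{2} - 2 f$
$y{\left(b \right)} = b \left(6 + b^{2} - 5 b\right)$ ($y{\left(b \right)} = b \left(\left(6 + b^{2} - 2 b\right) - 3 b\right) = b \left(6 + b^{2} - 5 b\right)$)
$- y{\left(W \right)} = - 253 \left(6 + 253^{2} - 1265\right) = - 253 \left(6 + 64009 - 1265\right) = - 253 \cdot 62750 = \left(-1\right) 15875750 = -15875750$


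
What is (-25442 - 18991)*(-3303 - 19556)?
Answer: 1015693947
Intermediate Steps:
(-25442 - 18991)*(-3303 - 19556) = -44433*(-22859) = 1015693947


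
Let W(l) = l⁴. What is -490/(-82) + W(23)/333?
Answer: 11555066/13653 ≈ 846.34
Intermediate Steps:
-490/(-82) + W(23)/333 = -490/(-82) + 23⁴/333 = -490*(-1/82) + 279841*(1/333) = 245/41 + 279841/333 = 11555066/13653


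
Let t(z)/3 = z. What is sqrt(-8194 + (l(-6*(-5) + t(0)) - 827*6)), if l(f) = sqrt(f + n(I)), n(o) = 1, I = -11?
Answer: sqrt(-13156 + sqrt(31)) ≈ 114.68*I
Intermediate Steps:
t(z) = 3*z
l(f) = sqrt(1 + f) (l(f) = sqrt(f + 1) = sqrt(1 + f))
sqrt(-8194 + (l(-6*(-5) + t(0)) - 827*6)) = sqrt(-8194 + (sqrt(1 + (-6*(-5) + 3*0)) - 827*6)) = sqrt(-8194 + (sqrt(1 + (30 + 0)) - 1*4962)) = sqrt(-8194 + (sqrt(1 + 30) - 4962)) = sqrt(-8194 + (sqrt(31) - 4962)) = sqrt(-8194 + (-4962 + sqrt(31))) = sqrt(-13156 + sqrt(31))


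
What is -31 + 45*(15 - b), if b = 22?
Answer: -346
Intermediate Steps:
-31 + 45*(15 - b) = -31 + 45*(15 - 1*22) = -31 + 45*(15 - 22) = -31 + 45*(-7) = -31 - 315 = -346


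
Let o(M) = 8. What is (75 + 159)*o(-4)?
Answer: 1872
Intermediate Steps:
(75 + 159)*o(-4) = (75 + 159)*8 = 234*8 = 1872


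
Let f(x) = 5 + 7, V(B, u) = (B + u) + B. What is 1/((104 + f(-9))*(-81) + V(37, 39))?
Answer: -1/9283 ≈ -0.00010772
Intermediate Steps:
V(B, u) = u + 2*B
f(x) = 12
1/((104 + f(-9))*(-81) + V(37, 39)) = 1/((104 + 12)*(-81) + (39 + 2*37)) = 1/(116*(-81) + (39 + 74)) = 1/(-9396 + 113) = 1/(-9283) = -1/9283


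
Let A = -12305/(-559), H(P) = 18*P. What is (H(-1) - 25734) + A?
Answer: -14383063/559 ≈ -25730.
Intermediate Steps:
A = 12305/559 (A = -12305*(-1/559) = 12305/559 ≈ 22.013)
(H(-1) - 25734) + A = (18*(-1) - 25734) + 12305/559 = (-18 - 25734) + 12305/559 = -25752 + 12305/559 = -14383063/559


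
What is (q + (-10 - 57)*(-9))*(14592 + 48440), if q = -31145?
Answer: -1925123344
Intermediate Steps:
(q + (-10 - 57)*(-9))*(14592 + 48440) = (-31145 + (-10 - 57)*(-9))*(14592 + 48440) = (-31145 - 67*(-9))*63032 = (-31145 + 603)*63032 = -30542*63032 = -1925123344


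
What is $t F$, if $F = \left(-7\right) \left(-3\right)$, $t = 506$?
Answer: $10626$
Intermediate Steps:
$F = 21$
$t F = 506 \cdot 21 = 10626$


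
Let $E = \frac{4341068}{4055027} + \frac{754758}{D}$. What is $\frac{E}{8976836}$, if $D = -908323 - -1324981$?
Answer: $\frac{811550796535}{2527816333838543396} \approx 3.2105 \cdot 10^{-7}$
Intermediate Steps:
$D = 416658$ ($D = -908323 + 1324981 = 416658$)
$E = \frac{811550796535}{281593239961}$ ($E = \frac{4341068}{4055027} + \frac{754758}{416658} = 4341068 \cdot \frac{1}{4055027} + 754758 \cdot \frac{1}{416658} = \frac{4341068}{4055027} + \frac{125793}{69443} = \frac{811550796535}{281593239961} \approx 2.882$)
$\frac{E}{8976836} = \frac{811550796535}{281593239961 \cdot 8976836} = \frac{811550796535}{281593239961} \cdot \frac{1}{8976836} = \frac{811550796535}{2527816333838543396}$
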